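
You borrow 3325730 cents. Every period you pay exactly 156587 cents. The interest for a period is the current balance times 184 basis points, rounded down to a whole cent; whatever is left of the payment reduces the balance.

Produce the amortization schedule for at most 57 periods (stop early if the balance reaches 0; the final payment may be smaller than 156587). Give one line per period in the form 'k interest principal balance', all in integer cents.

1. interest=⌊3325730·184/10000⌋=61193; principal=156587-61193=95394; balance=3325730-95394=3230336
2. interest=⌊3230336·184/10000⌋=59438; principal=156587-59438=97149; balance=3230336-97149=3133187
3. interest=⌊3133187·184/10000⌋=57650; principal=156587-57650=98937; balance=3133187-98937=3034250
4. interest=⌊3034250·184/10000⌋=55830; principal=156587-55830=100757; balance=3034250-100757=2933493
5. interest=⌊2933493·184/10000⌋=53976; principal=156587-53976=102611; balance=2933493-102611=2830882
6. interest=⌊2830882·184/10000⌋=52088; principal=156587-52088=104499; balance=2830882-104499=2726383
7. interest=⌊2726383·184/10000⌋=50165; principal=156587-50165=106422; balance=2726383-106422=2619961
8. interest=⌊2619961·184/10000⌋=48207; principal=156587-48207=108380; balance=2619961-108380=2511581
9. interest=⌊2511581·184/10000⌋=46213; principal=156587-46213=110374; balance=2511581-110374=2401207
10. interest=⌊2401207·184/10000⌋=44182; principal=156587-44182=112405; balance=2401207-112405=2288802
11. interest=⌊2288802·184/10000⌋=42113; principal=156587-42113=114474; balance=2288802-114474=2174328
12. interest=⌊2174328·184/10000⌋=40007; principal=156587-40007=116580; balance=2174328-116580=2057748
13. interest=⌊2057748·184/10000⌋=37862; principal=156587-37862=118725; balance=2057748-118725=1939023
14. interest=⌊1939023·184/10000⌋=35678; principal=156587-35678=120909; balance=1939023-120909=1818114
15. interest=⌊1818114·184/10000⌋=33453; principal=156587-33453=123134; balance=1818114-123134=1694980
16. interest=⌊1694980·184/10000⌋=31187; principal=156587-31187=125400; balance=1694980-125400=1569580
17. interest=⌊1569580·184/10000⌋=28880; principal=156587-28880=127707; balance=1569580-127707=1441873
18. interest=⌊1441873·184/10000⌋=26530; principal=156587-26530=130057; balance=1441873-130057=1311816
19. interest=⌊1311816·184/10000⌋=24137; principal=156587-24137=132450; balance=1311816-132450=1179366
20. interest=⌊1179366·184/10000⌋=21700; principal=156587-21700=134887; balance=1179366-134887=1044479
21. interest=⌊1044479·184/10000⌋=19218; principal=156587-19218=137369; balance=1044479-137369=907110
22. interest=⌊907110·184/10000⌋=16690; principal=156587-16690=139897; balance=907110-139897=767213
23. interest=⌊767213·184/10000⌋=14116; principal=156587-14116=142471; balance=767213-142471=624742
24. interest=⌊624742·184/10000⌋=11495; principal=156587-11495=145092; balance=624742-145092=479650
25. interest=⌊479650·184/10000⌋=8825; principal=156587-8825=147762; balance=479650-147762=331888
26. interest=⌊331888·184/10000⌋=6106; principal=156587-6106=150481; balance=331888-150481=181407
27. interest=⌊181407·184/10000⌋=3337; principal=156587-3337=153250; balance=181407-153250=28157
28. interest=⌊28157·184/10000⌋=518; principal=min(156587-518,28157)=28157; balance=28157-28157=0

1 61193 95394 3230336
2 59438 97149 3133187
3 57650 98937 3034250
4 55830 100757 2933493
5 53976 102611 2830882
6 52088 104499 2726383
7 50165 106422 2619961
8 48207 108380 2511581
9 46213 110374 2401207
10 44182 112405 2288802
11 42113 114474 2174328
12 40007 116580 2057748
13 37862 118725 1939023
14 35678 120909 1818114
15 33453 123134 1694980
16 31187 125400 1569580
17 28880 127707 1441873
18 26530 130057 1311816
19 24137 132450 1179366
20 21700 134887 1044479
21 19218 137369 907110
22 16690 139897 767213
23 14116 142471 624742
24 11495 145092 479650
25 8825 147762 331888
26 6106 150481 181407
27 3337 153250 28157
28 518 28157 0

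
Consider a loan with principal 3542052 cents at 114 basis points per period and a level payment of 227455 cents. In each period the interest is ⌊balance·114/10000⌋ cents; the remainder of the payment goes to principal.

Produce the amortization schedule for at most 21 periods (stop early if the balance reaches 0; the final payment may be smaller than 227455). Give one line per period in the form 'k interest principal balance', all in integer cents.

1. interest=⌊3542052·114/10000⌋=40379; principal=227455-40379=187076; balance=3542052-187076=3354976
2. interest=⌊3354976·114/10000⌋=38246; principal=227455-38246=189209; balance=3354976-189209=3165767
3. interest=⌊3165767·114/10000⌋=36089; principal=227455-36089=191366; balance=3165767-191366=2974401
4. interest=⌊2974401·114/10000⌋=33908; principal=227455-33908=193547; balance=2974401-193547=2780854
5. interest=⌊2780854·114/10000⌋=31701; principal=227455-31701=195754; balance=2780854-195754=2585100
6. interest=⌊2585100·114/10000⌋=29470; principal=227455-29470=197985; balance=2585100-197985=2387115
7. interest=⌊2387115·114/10000⌋=27213; principal=227455-27213=200242; balance=2387115-200242=2186873
8. interest=⌊2186873·114/10000⌋=24930; principal=227455-24930=202525; balance=2186873-202525=1984348
9. interest=⌊1984348·114/10000⌋=22621; principal=227455-22621=204834; balance=1984348-204834=1779514
10. interest=⌊1779514·114/10000⌋=20286; principal=227455-20286=207169; balance=1779514-207169=1572345
11. interest=⌊1572345·114/10000⌋=17924; principal=227455-17924=209531; balance=1572345-209531=1362814
12. interest=⌊1362814·114/10000⌋=15536; principal=227455-15536=211919; balance=1362814-211919=1150895
13. interest=⌊1150895·114/10000⌋=13120; principal=227455-13120=214335; balance=1150895-214335=936560
14. interest=⌊936560·114/10000⌋=10676; principal=227455-10676=216779; balance=936560-216779=719781
15. interest=⌊719781·114/10000⌋=8205; principal=227455-8205=219250; balance=719781-219250=500531
16. interest=⌊500531·114/10000⌋=5706; principal=227455-5706=221749; balance=500531-221749=278782
17. interest=⌊278782·114/10000⌋=3178; principal=227455-3178=224277; balance=278782-224277=54505
18. interest=⌊54505·114/10000⌋=621; principal=min(227455-621,54505)=54505; balance=54505-54505=0

1 40379 187076 3354976
2 38246 189209 3165767
3 36089 191366 2974401
4 33908 193547 2780854
5 31701 195754 2585100
6 29470 197985 2387115
7 27213 200242 2186873
8 24930 202525 1984348
9 22621 204834 1779514
10 20286 207169 1572345
11 17924 209531 1362814
12 15536 211919 1150895
13 13120 214335 936560
14 10676 216779 719781
15 8205 219250 500531
16 5706 221749 278782
17 3178 224277 54505
18 621 54505 0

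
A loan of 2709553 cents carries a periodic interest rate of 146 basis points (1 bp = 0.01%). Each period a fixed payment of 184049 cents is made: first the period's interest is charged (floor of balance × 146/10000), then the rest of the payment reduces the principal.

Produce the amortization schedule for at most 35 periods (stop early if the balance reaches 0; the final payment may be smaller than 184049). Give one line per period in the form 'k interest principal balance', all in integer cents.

1. interest=⌊2709553·146/10000⌋=39559; principal=184049-39559=144490; balance=2709553-144490=2565063
2. interest=⌊2565063·146/10000⌋=37449; principal=184049-37449=146600; balance=2565063-146600=2418463
3. interest=⌊2418463·146/10000⌋=35309; principal=184049-35309=148740; balance=2418463-148740=2269723
4. interest=⌊2269723·146/10000⌋=33137; principal=184049-33137=150912; balance=2269723-150912=2118811
5. interest=⌊2118811·146/10000⌋=30934; principal=184049-30934=153115; balance=2118811-153115=1965696
6. interest=⌊1965696·146/10000⌋=28699; principal=184049-28699=155350; balance=1965696-155350=1810346
7. interest=⌊1810346·146/10000⌋=26431; principal=184049-26431=157618; balance=1810346-157618=1652728
8. interest=⌊1652728·146/10000⌋=24129; principal=184049-24129=159920; balance=1652728-159920=1492808
9. interest=⌊1492808·146/10000⌋=21794; principal=184049-21794=162255; balance=1492808-162255=1330553
10. interest=⌊1330553·146/10000⌋=19426; principal=184049-19426=164623; balance=1330553-164623=1165930
11. interest=⌊1165930·146/10000⌋=17022; principal=184049-17022=167027; balance=1165930-167027=998903
12. interest=⌊998903·146/10000⌋=14583; principal=184049-14583=169466; balance=998903-169466=829437
13. interest=⌊829437·146/10000⌋=12109; principal=184049-12109=171940; balance=829437-171940=657497
14. interest=⌊657497·146/10000⌋=9599; principal=184049-9599=174450; balance=657497-174450=483047
15. interest=⌊483047·146/10000⌋=7052; principal=184049-7052=176997; balance=483047-176997=306050
16. interest=⌊306050·146/10000⌋=4468; principal=184049-4468=179581; balance=306050-179581=126469
17. interest=⌊126469·146/10000⌋=1846; principal=min(184049-1846,126469)=126469; balance=126469-126469=0

1 39559 144490 2565063
2 37449 146600 2418463
3 35309 148740 2269723
4 33137 150912 2118811
5 30934 153115 1965696
6 28699 155350 1810346
7 26431 157618 1652728
8 24129 159920 1492808
9 21794 162255 1330553
10 19426 164623 1165930
11 17022 167027 998903
12 14583 169466 829437
13 12109 171940 657497
14 9599 174450 483047
15 7052 176997 306050
16 4468 179581 126469
17 1846 126469 0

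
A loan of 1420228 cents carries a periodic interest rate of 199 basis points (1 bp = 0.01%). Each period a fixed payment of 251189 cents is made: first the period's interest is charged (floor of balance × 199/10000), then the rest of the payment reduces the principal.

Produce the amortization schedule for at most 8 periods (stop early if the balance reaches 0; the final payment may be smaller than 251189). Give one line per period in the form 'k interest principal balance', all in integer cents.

1 28262 222927 1197301
2 23826 227363 969938
3 19301 231888 738050
4 14687 236502 501548
5 9980 241209 260339
6 5180 246009 14330
7 285 14330 0

1. interest=⌊1420228·199/10000⌋=28262; principal=251189-28262=222927; balance=1420228-222927=1197301
2. interest=⌊1197301·199/10000⌋=23826; principal=251189-23826=227363; balance=1197301-227363=969938
3. interest=⌊969938·199/10000⌋=19301; principal=251189-19301=231888; balance=969938-231888=738050
4. interest=⌊738050·199/10000⌋=14687; principal=251189-14687=236502; balance=738050-236502=501548
5. interest=⌊501548·199/10000⌋=9980; principal=251189-9980=241209; balance=501548-241209=260339
6. interest=⌊260339·199/10000⌋=5180; principal=251189-5180=246009; balance=260339-246009=14330
7. interest=⌊14330·199/10000⌋=285; principal=min(251189-285,14330)=14330; balance=14330-14330=0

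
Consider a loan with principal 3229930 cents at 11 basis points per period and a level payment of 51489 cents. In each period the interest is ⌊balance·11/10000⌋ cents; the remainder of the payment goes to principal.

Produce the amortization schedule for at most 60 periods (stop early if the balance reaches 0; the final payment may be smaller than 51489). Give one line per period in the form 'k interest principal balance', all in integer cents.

1 3552 47937 3181993
2 3500 47989 3134004
3 3447 48042 3085962
4 3394 48095 3037867
5 3341 48148 2989719
6 3288 48201 2941518
7 3235 48254 2893264
8 3182 48307 2844957
9 3129 48360 2796597
10 3076 48413 2748184
11 3023 48466 2699718
12 2969 48520 2651198
13 2916 48573 2602625
14 2862 48627 2553998
15 2809 48680 2505318
16 2755 48734 2456584
17 2702 48787 2407797
18 2648 48841 2358956
19 2594 48895 2310061
20 2541 48948 2261113
21 2487 49002 2212111
22 2433 49056 2163055
23 2379 49110 2113945
24 2325 49164 2064781
25 2271 49218 2015563
26 2217 49272 1966291
27 2162 49327 1916964
28 2108 49381 1867583
29 2054 49435 1818148
30 1999 49490 1768658
31 1945 49544 1719114
32 1891 49598 1669516
33 1836 49653 1619863
34 1781 49708 1570155
35 1727 49762 1520393
36 1672 49817 1470576
37 1617 49872 1420704
38 1562 49927 1370777
39 1507 49982 1320795
40 1452 50037 1270758
41 1397 50092 1220666
42 1342 50147 1170519
43 1287 50202 1120317
44 1232 50257 1070060
45 1177 50312 1019748
46 1121 50368 969380
47 1066 50423 918957
48 1010 50479 868478
49 955 50534 817944
50 899 50590 767354
51 844 50645 716709
52 788 50701 666008
53 732 50757 615251
54 676 50813 564438
55 620 50869 513569
56 564 50925 462644
57 508 50981 411663
58 452 51037 360626
59 396 51093 309533
60 340 51149 258384

1. interest=⌊3229930·11/10000⌋=3552; principal=51489-3552=47937; balance=3229930-47937=3181993
2. interest=⌊3181993·11/10000⌋=3500; principal=51489-3500=47989; balance=3181993-47989=3134004
3. interest=⌊3134004·11/10000⌋=3447; principal=51489-3447=48042; balance=3134004-48042=3085962
4. interest=⌊3085962·11/10000⌋=3394; principal=51489-3394=48095; balance=3085962-48095=3037867
5. interest=⌊3037867·11/10000⌋=3341; principal=51489-3341=48148; balance=3037867-48148=2989719
6. interest=⌊2989719·11/10000⌋=3288; principal=51489-3288=48201; balance=2989719-48201=2941518
7. interest=⌊2941518·11/10000⌋=3235; principal=51489-3235=48254; balance=2941518-48254=2893264
8. interest=⌊2893264·11/10000⌋=3182; principal=51489-3182=48307; balance=2893264-48307=2844957
9. interest=⌊2844957·11/10000⌋=3129; principal=51489-3129=48360; balance=2844957-48360=2796597
10. interest=⌊2796597·11/10000⌋=3076; principal=51489-3076=48413; balance=2796597-48413=2748184
11. interest=⌊2748184·11/10000⌋=3023; principal=51489-3023=48466; balance=2748184-48466=2699718
12. interest=⌊2699718·11/10000⌋=2969; principal=51489-2969=48520; balance=2699718-48520=2651198
13. interest=⌊2651198·11/10000⌋=2916; principal=51489-2916=48573; balance=2651198-48573=2602625
14. interest=⌊2602625·11/10000⌋=2862; principal=51489-2862=48627; balance=2602625-48627=2553998
15. interest=⌊2553998·11/10000⌋=2809; principal=51489-2809=48680; balance=2553998-48680=2505318
16. interest=⌊2505318·11/10000⌋=2755; principal=51489-2755=48734; balance=2505318-48734=2456584
17. interest=⌊2456584·11/10000⌋=2702; principal=51489-2702=48787; balance=2456584-48787=2407797
18. interest=⌊2407797·11/10000⌋=2648; principal=51489-2648=48841; balance=2407797-48841=2358956
19. interest=⌊2358956·11/10000⌋=2594; principal=51489-2594=48895; balance=2358956-48895=2310061
20. interest=⌊2310061·11/10000⌋=2541; principal=51489-2541=48948; balance=2310061-48948=2261113
21. interest=⌊2261113·11/10000⌋=2487; principal=51489-2487=49002; balance=2261113-49002=2212111
22. interest=⌊2212111·11/10000⌋=2433; principal=51489-2433=49056; balance=2212111-49056=2163055
23. interest=⌊2163055·11/10000⌋=2379; principal=51489-2379=49110; balance=2163055-49110=2113945
24. interest=⌊2113945·11/10000⌋=2325; principal=51489-2325=49164; balance=2113945-49164=2064781
25. interest=⌊2064781·11/10000⌋=2271; principal=51489-2271=49218; balance=2064781-49218=2015563
26. interest=⌊2015563·11/10000⌋=2217; principal=51489-2217=49272; balance=2015563-49272=1966291
27. interest=⌊1966291·11/10000⌋=2162; principal=51489-2162=49327; balance=1966291-49327=1916964
28. interest=⌊1916964·11/10000⌋=2108; principal=51489-2108=49381; balance=1916964-49381=1867583
29. interest=⌊1867583·11/10000⌋=2054; principal=51489-2054=49435; balance=1867583-49435=1818148
30. interest=⌊1818148·11/10000⌋=1999; principal=51489-1999=49490; balance=1818148-49490=1768658
31. interest=⌊1768658·11/10000⌋=1945; principal=51489-1945=49544; balance=1768658-49544=1719114
32. interest=⌊1719114·11/10000⌋=1891; principal=51489-1891=49598; balance=1719114-49598=1669516
33. interest=⌊1669516·11/10000⌋=1836; principal=51489-1836=49653; balance=1669516-49653=1619863
34. interest=⌊1619863·11/10000⌋=1781; principal=51489-1781=49708; balance=1619863-49708=1570155
35. interest=⌊1570155·11/10000⌋=1727; principal=51489-1727=49762; balance=1570155-49762=1520393
36. interest=⌊1520393·11/10000⌋=1672; principal=51489-1672=49817; balance=1520393-49817=1470576
37. interest=⌊1470576·11/10000⌋=1617; principal=51489-1617=49872; balance=1470576-49872=1420704
38. interest=⌊1420704·11/10000⌋=1562; principal=51489-1562=49927; balance=1420704-49927=1370777
39. interest=⌊1370777·11/10000⌋=1507; principal=51489-1507=49982; balance=1370777-49982=1320795
40. interest=⌊1320795·11/10000⌋=1452; principal=51489-1452=50037; balance=1320795-50037=1270758
41. interest=⌊1270758·11/10000⌋=1397; principal=51489-1397=50092; balance=1270758-50092=1220666
42. interest=⌊1220666·11/10000⌋=1342; principal=51489-1342=50147; balance=1220666-50147=1170519
43. interest=⌊1170519·11/10000⌋=1287; principal=51489-1287=50202; balance=1170519-50202=1120317
44. interest=⌊1120317·11/10000⌋=1232; principal=51489-1232=50257; balance=1120317-50257=1070060
45. interest=⌊1070060·11/10000⌋=1177; principal=51489-1177=50312; balance=1070060-50312=1019748
46. interest=⌊1019748·11/10000⌋=1121; principal=51489-1121=50368; balance=1019748-50368=969380
47. interest=⌊969380·11/10000⌋=1066; principal=51489-1066=50423; balance=969380-50423=918957
48. interest=⌊918957·11/10000⌋=1010; principal=51489-1010=50479; balance=918957-50479=868478
49. interest=⌊868478·11/10000⌋=955; principal=51489-955=50534; balance=868478-50534=817944
50. interest=⌊817944·11/10000⌋=899; principal=51489-899=50590; balance=817944-50590=767354
51. interest=⌊767354·11/10000⌋=844; principal=51489-844=50645; balance=767354-50645=716709
52. interest=⌊716709·11/10000⌋=788; principal=51489-788=50701; balance=716709-50701=666008
53. interest=⌊666008·11/10000⌋=732; principal=51489-732=50757; balance=666008-50757=615251
54. interest=⌊615251·11/10000⌋=676; principal=51489-676=50813; balance=615251-50813=564438
55. interest=⌊564438·11/10000⌋=620; principal=51489-620=50869; balance=564438-50869=513569
56. interest=⌊513569·11/10000⌋=564; principal=51489-564=50925; balance=513569-50925=462644
57. interest=⌊462644·11/10000⌋=508; principal=51489-508=50981; balance=462644-50981=411663
58. interest=⌊411663·11/10000⌋=452; principal=51489-452=51037; balance=411663-51037=360626
59. interest=⌊360626·11/10000⌋=396; principal=51489-396=51093; balance=360626-51093=309533
60. interest=⌊309533·11/10000⌋=340; principal=51489-340=51149; balance=309533-51149=258384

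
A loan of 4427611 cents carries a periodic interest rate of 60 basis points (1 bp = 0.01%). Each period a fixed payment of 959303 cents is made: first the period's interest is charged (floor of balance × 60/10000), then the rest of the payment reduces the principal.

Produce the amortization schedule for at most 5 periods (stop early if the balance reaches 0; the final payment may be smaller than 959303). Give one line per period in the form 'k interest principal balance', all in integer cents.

1 26565 932738 3494873
2 20969 938334 2556539
3 15339 943964 1612575
4 9675 949628 662947
5 3977 662947 0

1. interest=⌊4427611·60/10000⌋=26565; principal=959303-26565=932738; balance=4427611-932738=3494873
2. interest=⌊3494873·60/10000⌋=20969; principal=959303-20969=938334; balance=3494873-938334=2556539
3. interest=⌊2556539·60/10000⌋=15339; principal=959303-15339=943964; balance=2556539-943964=1612575
4. interest=⌊1612575·60/10000⌋=9675; principal=959303-9675=949628; balance=1612575-949628=662947
5. interest=⌊662947·60/10000⌋=3977; principal=min(959303-3977,662947)=662947; balance=662947-662947=0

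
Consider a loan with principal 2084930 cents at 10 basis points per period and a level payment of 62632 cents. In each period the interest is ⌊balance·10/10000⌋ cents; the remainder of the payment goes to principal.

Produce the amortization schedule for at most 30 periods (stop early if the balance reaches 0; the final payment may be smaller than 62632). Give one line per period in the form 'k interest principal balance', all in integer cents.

1 2084 60548 2024382
2 2024 60608 1963774
3 1963 60669 1903105
4 1903 60729 1842376
5 1842 60790 1781586
6 1781 60851 1720735
7 1720 60912 1659823
8 1659 60973 1598850
9 1598 61034 1537816
10 1537 61095 1476721
11 1476 61156 1415565
12 1415 61217 1354348
13 1354 61278 1293070
14 1293 61339 1231731
15 1231 61401 1170330
16 1170 61462 1108868
17 1108 61524 1047344
18 1047 61585 985759
19 985 61647 924112
20 924 61708 862404
21 862 61770 800634
22 800 61832 738802
23 738 61894 676908
24 676 61956 614952
25 614 62018 552934
26 552 62080 490854
27 490 62142 428712
28 428 62204 366508
29 366 62266 304242
30 304 62328 241914

1. interest=⌊2084930·10/10000⌋=2084; principal=62632-2084=60548; balance=2084930-60548=2024382
2. interest=⌊2024382·10/10000⌋=2024; principal=62632-2024=60608; balance=2024382-60608=1963774
3. interest=⌊1963774·10/10000⌋=1963; principal=62632-1963=60669; balance=1963774-60669=1903105
4. interest=⌊1903105·10/10000⌋=1903; principal=62632-1903=60729; balance=1903105-60729=1842376
5. interest=⌊1842376·10/10000⌋=1842; principal=62632-1842=60790; balance=1842376-60790=1781586
6. interest=⌊1781586·10/10000⌋=1781; principal=62632-1781=60851; balance=1781586-60851=1720735
7. interest=⌊1720735·10/10000⌋=1720; principal=62632-1720=60912; balance=1720735-60912=1659823
8. interest=⌊1659823·10/10000⌋=1659; principal=62632-1659=60973; balance=1659823-60973=1598850
9. interest=⌊1598850·10/10000⌋=1598; principal=62632-1598=61034; balance=1598850-61034=1537816
10. interest=⌊1537816·10/10000⌋=1537; principal=62632-1537=61095; balance=1537816-61095=1476721
11. interest=⌊1476721·10/10000⌋=1476; principal=62632-1476=61156; balance=1476721-61156=1415565
12. interest=⌊1415565·10/10000⌋=1415; principal=62632-1415=61217; balance=1415565-61217=1354348
13. interest=⌊1354348·10/10000⌋=1354; principal=62632-1354=61278; balance=1354348-61278=1293070
14. interest=⌊1293070·10/10000⌋=1293; principal=62632-1293=61339; balance=1293070-61339=1231731
15. interest=⌊1231731·10/10000⌋=1231; principal=62632-1231=61401; balance=1231731-61401=1170330
16. interest=⌊1170330·10/10000⌋=1170; principal=62632-1170=61462; balance=1170330-61462=1108868
17. interest=⌊1108868·10/10000⌋=1108; principal=62632-1108=61524; balance=1108868-61524=1047344
18. interest=⌊1047344·10/10000⌋=1047; principal=62632-1047=61585; balance=1047344-61585=985759
19. interest=⌊985759·10/10000⌋=985; principal=62632-985=61647; balance=985759-61647=924112
20. interest=⌊924112·10/10000⌋=924; principal=62632-924=61708; balance=924112-61708=862404
21. interest=⌊862404·10/10000⌋=862; principal=62632-862=61770; balance=862404-61770=800634
22. interest=⌊800634·10/10000⌋=800; principal=62632-800=61832; balance=800634-61832=738802
23. interest=⌊738802·10/10000⌋=738; principal=62632-738=61894; balance=738802-61894=676908
24. interest=⌊676908·10/10000⌋=676; principal=62632-676=61956; balance=676908-61956=614952
25. interest=⌊614952·10/10000⌋=614; principal=62632-614=62018; balance=614952-62018=552934
26. interest=⌊552934·10/10000⌋=552; principal=62632-552=62080; balance=552934-62080=490854
27. interest=⌊490854·10/10000⌋=490; principal=62632-490=62142; balance=490854-62142=428712
28. interest=⌊428712·10/10000⌋=428; principal=62632-428=62204; balance=428712-62204=366508
29. interest=⌊366508·10/10000⌋=366; principal=62632-366=62266; balance=366508-62266=304242
30. interest=⌊304242·10/10000⌋=304; principal=62632-304=62328; balance=304242-62328=241914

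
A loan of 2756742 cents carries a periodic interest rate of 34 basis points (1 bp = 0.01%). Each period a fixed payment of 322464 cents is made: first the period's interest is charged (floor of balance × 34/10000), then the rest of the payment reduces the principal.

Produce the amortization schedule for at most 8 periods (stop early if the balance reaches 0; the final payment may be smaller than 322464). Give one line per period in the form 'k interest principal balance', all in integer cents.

1. interest=⌊2756742·34/10000⌋=9372; principal=322464-9372=313092; balance=2756742-313092=2443650
2. interest=⌊2443650·34/10000⌋=8308; principal=322464-8308=314156; balance=2443650-314156=2129494
3. interest=⌊2129494·34/10000⌋=7240; principal=322464-7240=315224; balance=2129494-315224=1814270
4. interest=⌊1814270·34/10000⌋=6168; principal=322464-6168=316296; balance=1814270-316296=1497974
5. interest=⌊1497974·34/10000⌋=5093; principal=322464-5093=317371; balance=1497974-317371=1180603
6. interest=⌊1180603·34/10000⌋=4014; principal=322464-4014=318450; balance=1180603-318450=862153
7. interest=⌊862153·34/10000⌋=2931; principal=322464-2931=319533; balance=862153-319533=542620
8. interest=⌊542620·34/10000⌋=1844; principal=322464-1844=320620; balance=542620-320620=222000

1 9372 313092 2443650
2 8308 314156 2129494
3 7240 315224 1814270
4 6168 316296 1497974
5 5093 317371 1180603
6 4014 318450 862153
7 2931 319533 542620
8 1844 320620 222000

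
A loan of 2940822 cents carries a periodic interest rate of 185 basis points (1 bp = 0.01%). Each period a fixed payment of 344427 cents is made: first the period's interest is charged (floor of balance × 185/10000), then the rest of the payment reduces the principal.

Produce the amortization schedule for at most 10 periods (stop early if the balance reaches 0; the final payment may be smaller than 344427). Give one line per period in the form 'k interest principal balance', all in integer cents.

1. interest=⌊2940822·185/10000⌋=54405; principal=344427-54405=290022; balance=2940822-290022=2650800
2. interest=⌊2650800·185/10000⌋=49039; principal=344427-49039=295388; balance=2650800-295388=2355412
3. interest=⌊2355412·185/10000⌋=43575; principal=344427-43575=300852; balance=2355412-300852=2054560
4. interest=⌊2054560·185/10000⌋=38009; principal=344427-38009=306418; balance=2054560-306418=1748142
5. interest=⌊1748142·185/10000⌋=32340; principal=344427-32340=312087; balance=1748142-312087=1436055
6. interest=⌊1436055·185/10000⌋=26567; principal=344427-26567=317860; balance=1436055-317860=1118195
7. interest=⌊1118195·185/10000⌋=20686; principal=344427-20686=323741; balance=1118195-323741=794454
8. interest=⌊794454·185/10000⌋=14697; principal=344427-14697=329730; balance=794454-329730=464724
9. interest=⌊464724·185/10000⌋=8597; principal=344427-8597=335830; balance=464724-335830=128894
10. interest=⌊128894·185/10000⌋=2384; principal=min(344427-2384,128894)=128894; balance=128894-128894=0

1 54405 290022 2650800
2 49039 295388 2355412
3 43575 300852 2054560
4 38009 306418 1748142
5 32340 312087 1436055
6 26567 317860 1118195
7 20686 323741 794454
8 14697 329730 464724
9 8597 335830 128894
10 2384 128894 0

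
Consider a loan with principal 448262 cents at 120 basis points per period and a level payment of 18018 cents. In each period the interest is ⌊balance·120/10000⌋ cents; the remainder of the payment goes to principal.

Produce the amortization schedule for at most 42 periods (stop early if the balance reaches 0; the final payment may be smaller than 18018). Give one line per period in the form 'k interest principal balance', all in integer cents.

1 5379 12639 435623
2 5227 12791 422832
3 5073 12945 409887
4 4918 13100 396787
5 4761 13257 383530
6 4602 13416 370114
7 4441 13577 356537
8 4278 13740 342797
9 4113 13905 328892
10 3946 14072 314820
11 3777 14241 300579
12 3606 14412 286167
13 3434 14584 271583
14 3258 14760 256823
15 3081 14937 241886
16 2902 15116 226770
17 2721 15297 211473
18 2537 15481 195992
19 2351 15667 180325
20 2163 15855 164470
21 1973 16045 148425
22 1781 16237 132188
23 1586 16432 115756
24 1389 16629 99127
25 1189 16829 82298
26 987 17031 65267
27 783 17235 48032
28 576 17442 30590
29 367 17651 12939
30 155 12939 0

1. interest=⌊448262·120/10000⌋=5379; principal=18018-5379=12639; balance=448262-12639=435623
2. interest=⌊435623·120/10000⌋=5227; principal=18018-5227=12791; balance=435623-12791=422832
3. interest=⌊422832·120/10000⌋=5073; principal=18018-5073=12945; balance=422832-12945=409887
4. interest=⌊409887·120/10000⌋=4918; principal=18018-4918=13100; balance=409887-13100=396787
5. interest=⌊396787·120/10000⌋=4761; principal=18018-4761=13257; balance=396787-13257=383530
6. interest=⌊383530·120/10000⌋=4602; principal=18018-4602=13416; balance=383530-13416=370114
7. interest=⌊370114·120/10000⌋=4441; principal=18018-4441=13577; balance=370114-13577=356537
8. interest=⌊356537·120/10000⌋=4278; principal=18018-4278=13740; balance=356537-13740=342797
9. interest=⌊342797·120/10000⌋=4113; principal=18018-4113=13905; balance=342797-13905=328892
10. interest=⌊328892·120/10000⌋=3946; principal=18018-3946=14072; balance=328892-14072=314820
11. interest=⌊314820·120/10000⌋=3777; principal=18018-3777=14241; balance=314820-14241=300579
12. interest=⌊300579·120/10000⌋=3606; principal=18018-3606=14412; balance=300579-14412=286167
13. interest=⌊286167·120/10000⌋=3434; principal=18018-3434=14584; balance=286167-14584=271583
14. interest=⌊271583·120/10000⌋=3258; principal=18018-3258=14760; balance=271583-14760=256823
15. interest=⌊256823·120/10000⌋=3081; principal=18018-3081=14937; balance=256823-14937=241886
16. interest=⌊241886·120/10000⌋=2902; principal=18018-2902=15116; balance=241886-15116=226770
17. interest=⌊226770·120/10000⌋=2721; principal=18018-2721=15297; balance=226770-15297=211473
18. interest=⌊211473·120/10000⌋=2537; principal=18018-2537=15481; balance=211473-15481=195992
19. interest=⌊195992·120/10000⌋=2351; principal=18018-2351=15667; balance=195992-15667=180325
20. interest=⌊180325·120/10000⌋=2163; principal=18018-2163=15855; balance=180325-15855=164470
21. interest=⌊164470·120/10000⌋=1973; principal=18018-1973=16045; balance=164470-16045=148425
22. interest=⌊148425·120/10000⌋=1781; principal=18018-1781=16237; balance=148425-16237=132188
23. interest=⌊132188·120/10000⌋=1586; principal=18018-1586=16432; balance=132188-16432=115756
24. interest=⌊115756·120/10000⌋=1389; principal=18018-1389=16629; balance=115756-16629=99127
25. interest=⌊99127·120/10000⌋=1189; principal=18018-1189=16829; balance=99127-16829=82298
26. interest=⌊82298·120/10000⌋=987; principal=18018-987=17031; balance=82298-17031=65267
27. interest=⌊65267·120/10000⌋=783; principal=18018-783=17235; balance=65267-17235=48032
28. interest=⌊48032·120/10000⌋=576; principal=18018-576=17442; balance=48032-17442=30590
29. interest=⌊30590·120/10000⌋=367; principal=18018-367=17651; balance=30590-17651=12939
30. interest=⌊12939·120/10000⌋=155; principal=min(18018-155,12939)=12939; balance=12939-12939=0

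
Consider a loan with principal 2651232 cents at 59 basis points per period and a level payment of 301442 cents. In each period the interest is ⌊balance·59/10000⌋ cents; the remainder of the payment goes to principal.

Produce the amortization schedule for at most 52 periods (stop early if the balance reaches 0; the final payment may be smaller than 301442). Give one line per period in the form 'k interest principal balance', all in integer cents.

1 15642 285800 2365432
2 13956 287486 2077946
3 12259 289183 1788763
4 10553 290889 1497874
5 8837 292605 1205269
6 7111 294331 910938
7 5374 296068 614870
8 3627 297815 317055
9 1870 299572 17483
10 103 17483 0

1. interest=⌊2651232·59/10000⌋=15642; principal=301442-15642=285800; balance=2651232-285800=2365432
2. interest=⌊2365432·59/10000⌋=13956; principal=301442-13956=287486; balance=2365432-287486=2077946
3. interest=⌊2077946·59/10000⌋=12259; principal=301442-12259=289183; balance=2077946-289183=1788763
4. interest=⌊1788763·59/10000⌋=10553; principal=301442-10553=290889; balance=1788763-290889=1497874
5. interest=⌊1497874·59/10000⌋=8837; principal=301442-8837=292605; balance=1497874-292605=1205269
6. interest=⌊1205269·59/10000⌋=7111; principal=301442-7111=294331; balance=1205269-294331=910938
7. interest=⌊910938·59/10000⌋=5374; principal=301442-5374=296068; balance=910938-296068=614870
8. interest=⌊614870·59/10000⌋=3627; principal=301442-3627=297815; balance=614870-297815=317055
9. interest=⌊317055·59/10000⌋=1870; principal=301442-1870=299572; balance=317055-299572=17483
10. interest=⌊17483·59/10000⌋=103; principal=min(301442-103,17483)=17483; balance=17483-17483=0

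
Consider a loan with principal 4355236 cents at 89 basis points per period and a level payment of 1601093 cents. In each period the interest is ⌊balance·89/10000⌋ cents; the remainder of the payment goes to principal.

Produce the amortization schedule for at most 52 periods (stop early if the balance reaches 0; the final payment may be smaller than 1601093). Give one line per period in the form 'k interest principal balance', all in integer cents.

1. interest=⌊4355236·89/10000⌋=38761; principal=1601093-38761=1562332; balance=4355236-1562332=2792904
2. interest=⌊2792904·89/10000⌋=24856; principal=1601093-24856=1576237; balance=2792904-1576237=1216667
3. interest=⌊1216667·89/10000⌋=10828; principal=min(1601093-10828,1216667)=1216667; balance=1216667-1216667=0

1 38761 1562332 2792904
2 24856 1576237 1216667
3 10828 1216667 0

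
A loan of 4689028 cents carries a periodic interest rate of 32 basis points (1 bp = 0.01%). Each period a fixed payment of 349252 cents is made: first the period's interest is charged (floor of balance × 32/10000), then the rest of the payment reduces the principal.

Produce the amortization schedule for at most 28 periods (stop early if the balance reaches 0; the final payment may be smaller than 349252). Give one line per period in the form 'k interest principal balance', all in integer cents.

1 15004 334248 4354780
2 13935 335317 4019463
3 12862 336390 3683073
4 11785 337467 3345606
5 10705 338547 3007059
6 9622 339630 2667429
7 8535 340717 2326712
8 7445 341807 1984905
9 6351 342901 1642004
10 5254 343998 1298006
11 4153 345099 952907
12 3049 346203 606704
13 1941 347311 259393
14 830 259393 0

1. interest=⌊4689028·32/10000⌋=15004; principal=349252-15004=334248; balance=4689028-334248=4354780
2. interest=⌊4354780·32/10000⌋=13935; principal=349252-13935=335317; balance=4354780-335317=4019463
3. interest=⌊4019463·32/10000⌋=12862; principal=349252-12862=336390; balance=4019463-336390=3683073
4. interest=⌊3683073·32/10000⌋=11785; principal=349252-11785=337467; balance=3683073-337467=3345606
5. interest=⌊3345606·32/10000⌋=10705; principal=349252-10705=338547; balance=3345606-338547=3007059
6. interest=⌊3007059·32/10000⌋=9622; principal=349252-9622=339630; balance=3007059-339630=2667429
7. interest=⌊2667429·32/10000⌋=8535; principal=349252-8535=340717; balance=2667429-340717=2326712
8. interest=⌊2326712·32/10000⌋=7445; principal=349252-7445=341807; balance=2326712-341807=1984905
9. interest=⌊1984905·32/10000⌋=6351; principal=349252-6351=342901; balance=1984905-342901=1642004
10. interest=⌊1642004·32/10000⌋=5254; principal=349252-5254=343998; balance=1642004-343998=1298006
11. interest=⌊1298006·32/10000⌋=4153; principal=349252-4153=345099; balance=1298006-345099=952907
12. interest=⌊952907·32/10000⌋=3049; principal=349252-3049=346203; balance=952907-346203=606704
13. interest=⌊606704·32/10000⌋=1941; principal=349252-1941=347311; balance=606704-347311=259393
14. interest=⌊259393·32/10000⌋=830; principal=min(349252-830,259393)=259393; balance=259393-259393=0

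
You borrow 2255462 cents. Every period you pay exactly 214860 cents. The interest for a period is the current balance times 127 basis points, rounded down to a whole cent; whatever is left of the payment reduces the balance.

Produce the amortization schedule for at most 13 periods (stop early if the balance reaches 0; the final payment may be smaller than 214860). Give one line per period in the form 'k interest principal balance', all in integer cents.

1 28644 186216 2069246
2 26279 188581 1880665
3 23884 190976 1689689
4 21459 193401 1496288
5 19002 195858 1300430
6 16515 198345 1102085
7 13996 200864 901221
8 11445 203415 697806
9 8862 205998 491808
10 6245 208615 283193
11 3596 211264 71929
12 913 71929 0

1. interest=⌊2255462·127/10000⌋=28644; principal=214860-28644=186216; balance=2255462-186216=2069246
2. interest=⌊2069246·127/10000⌋=26279; principal=214860-26279=188581; balance=2069246-188581=1880665
3. interest=⌊1880665·127/10000⌋=23884; principal=214860-23884=190976; balance=1880665-190976=1689689
4. interest=⌊1689689·127/10000⌋=21459; principal=214860-21459=193401; balance=1689689-193401=1496288
5. interest=⌊1496288·127/10000⌋=19002; principal=214860-19002=195858; balance=1496288-195858=1300430
6. interest=⌊1300430·127/10000⌋=16515; principal=214860-16515=198345; balance=1300430-198345=1102085
7. interest=⌊1102085·127/10000⌋=13996; principal=214860-13996=200864; balance=1102085-200864=901221
8. interest=⌊901221·127/10000⌋=11445; principal=214860-11445=203415; balance=901221-203415=697806
9. interest=⌊697806·127/10000⌋=8862; principal=214860-8862=205998; balance=697806-205998=491808
10. interest=⌊491808·127/10000⌋=6245; principal=214860-6245=208615; balance=491808-208615=283193
11. interest=⌊283193·127/10000⌋=3596; principal=214860-3596=211264; balance=283193-211264=71929
12. interest=⌊71929·127/10000⌋=913; principal=min(214860-913,71929)=71929; balance=71929-71929=0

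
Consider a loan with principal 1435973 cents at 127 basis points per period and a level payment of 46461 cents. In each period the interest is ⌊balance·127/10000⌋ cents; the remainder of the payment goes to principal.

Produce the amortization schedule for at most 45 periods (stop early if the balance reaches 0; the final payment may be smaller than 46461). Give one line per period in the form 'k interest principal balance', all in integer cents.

1. interest=⌊1435973·127/10000⌋=18236; principal=46461-18236=28225; balance=1435973-28225=1407748
2. interest=⌊1407748·127/10000⌋=17878; principal=46461-17878=28583; balance=1407748-28583=1379165
3. interest=⌊1379165·127/10000⌋=17515; principal=46461-17515=28946; balance=1379165-28946=1350219
4. interest=⌊1350219·127/10000⌋=17147; principal=46461-17147=29314; balance=1350219-29314=1320905
5. interest=⌊1320905·127/10000⌋=16775; principal=46461-16775=29686; balance=1320905-29686=1291219
6. interest=⌊1291219·127/10000⌋=16398; principal=46461-16398=30063; balance=1291219-30063=1261156
7. interest=⌊1261156·127/10000⌋=16016; principal=46461-16016=30445; balance=1261156-30445=1230711
8. interest=⌊1230711·127/10000⌋=15630; principal=46461-15630=30831; balance=1230711-30831=1199880
9. interest=⌊1199880·127/10000⌋=15238; principal=46461-15238=31223; balance=1199880-31223=1168657
10. interest=⌊1168657·127/10000⌋=14841; principal=46461-14841=31620; balance=1168657-31620=1137037
11. interest=⌊1137037·127/10000⌋=14440; principal=46461-14440=32021; balance=1137037-32021=1105016
12. interest=⌊1105016·127/10000⌋=14033; principal=46461-14033=32428; balance=1105016-32428=1072588
13. interest=⌊1072588·127/10000⌋=13621; principal=46461-13621=32840; balance=1072588-32840=1039748
14. interest=⌊1039748·127/10000⌋=13204; principal=46461-13204=33257; balance=1039748-33257=1006491
15. interest=⌊1006491·127/10000⌋=12782; principal=46461-12782=33679; balance=1006491-33679=972812
16. interest=⌊972812·127/10000⌋=12354; principal=46461-12354=34107; balance=972812-34107=938705
17. interest=⌊938705·127/10000⌋=11921; principal=46461-11921=34540; balance=938705-34540=904165
18. interest=⌊904165·127/10000⌋=11482; principal=46461-11482=34979; balance=904165-34979=869186
19. interest=⌊869186·127/10000⌋=11038; principal=46461-11038=35423; balance=869186-35423=833763
20. interest=⌊833763·127/10000⌋=10588; principal=46461-10588=35873; balance=833763-35873=797890
21. interest=⌊797890·127/10000⌋=10133; principal=46461-10133=36328; balance=797890-36328=761562
22. interest=⌊761562·127/10000⌋=9671; principal=46461-9671=36790; balance=761562-36790=724772
23. interest=⌊724772·127/10000⌋=9204; principal=46461-9204=37257; balance=724772-37257=687515
24. interest=⌊687515·127/10000⌋=8731; principal=46461-8731=37730; balance=687515-37730=649785
25. interest=⌊649785·127/10000⌋=8252; principal=46461-8252=38209; balance=649785-38209=611576
26. interest=⌊611576·127/10000⌋=7767; principal=46461-7767=38694; balance=611576-38694=572882
27. interest=⌊572882·127/10000⌋=7275; principal=46461-7275=39186; balance=572882-39186=533696
28. interest=⌊533696·127/10000⌋=6777; principal=46461-6777=39684; balance=533696-39684=494012
29. interest=⌊494012·127/10000⌋=6273; principal=46461-6273=40188; balance=494012-40188=453824
30. interest=⌊453824·127/10000⌋=5763; principal=46461-5763=40698; balance=453824-40698=413126
31. interest=⌊413126·127/10000⌋=5246; principal=46461-5246=41215; balance=413126-41215=371911
32. interest=⌊371911·127/10000⌋=4723; principal=46461-4723=41738; balance=371911-41738=330173
33. interest=⌊330173·127/10000⌋=4193; principal=46461-4193=42268; balance=330173-42268=287905
34. interest=⌊287905·127/10000⌋=3656; principal=46461-3656=42805; balance=287905-42805=245100
35. interest=⌊245100·127/10000⌋=3112; principal=46461-3112=43349; balance=245100-43349=201751
36. interest=⌊201751·127/10000⌋=2562; principal=46461-2562=43899; balance=201751-43899=157852
37. interest=⌊157852·127/10000⌋=2004; principal=46461-2004=44457; balance=157852-44457=113395
38. interest=⌊113395·127/10000⌋=1440; principal=46461-1440=45021; balance=113395-45021=68374
39. interest=⌊68374·127/10000⌋=868; principal=46461-868=45593; balance=68374-45593=22781
40. interest=⌊22781·127/10000⌋=289; principal=min(46461-289,22781)=22781; balance=22781-22781=0

1 18236 28225 1407748
2 17878 28583 1379165
3 17515 28946 1350219
4 17147 29314 1320905
5 16775 29686 1291219
6 16398 30063 1261156
7 16016 30445 1230711
8 15630 30831 1199880
9 15238 31223 1168657
10 14841 31620 1137037
11 14440 32021 1105016
12 14033 32428 1072588
13 13621 32840 1039748
14 13204 33257 1006491
15 12782 33679 972812
16 12354 34107 938705
17 11921 34540 904165
18 11482 34979 869186
19 11038 35423 833763
20 10588 35873 797890
21 10133 36328 761562
22 9671 36790 724772
23 9204 37257 687515
24 8731 37730 649785
25 8252 38209 611576
26 7767 38694 572882
27 7275 39186 533696
28 6777 39684 494012
29 6273 40188 453824
30 5763 40698 413126
31 5246 41215 371911
32 4723 41738 330173
33 4193 42268 287905
34 3656 42805 245100
35 3112 43349 201751
36 2562 43899 157852
37 2004 44457 113395
38 1440 45021 68374
39 868 45593 22781
40 289 22781 0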